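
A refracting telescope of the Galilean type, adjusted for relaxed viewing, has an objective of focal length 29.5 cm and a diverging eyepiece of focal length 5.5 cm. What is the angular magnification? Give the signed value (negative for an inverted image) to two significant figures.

M = -f_obj/f_eye = -29.5/(-5.5) = 5.364.

5.4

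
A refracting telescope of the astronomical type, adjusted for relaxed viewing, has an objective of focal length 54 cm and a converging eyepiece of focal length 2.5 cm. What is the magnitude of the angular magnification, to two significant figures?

22

|M| = f_obj/|f_eye| = 54/2.5 = 21.600.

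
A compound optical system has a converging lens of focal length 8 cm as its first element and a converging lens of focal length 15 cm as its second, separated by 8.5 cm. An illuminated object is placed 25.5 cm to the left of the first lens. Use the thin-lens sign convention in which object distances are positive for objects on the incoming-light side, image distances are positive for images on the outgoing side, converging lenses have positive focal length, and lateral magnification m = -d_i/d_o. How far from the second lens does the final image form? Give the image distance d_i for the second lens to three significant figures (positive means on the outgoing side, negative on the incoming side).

2.61 cm

First lens: d_i1 = 1/(1/8 - 1/25.5) = 11.657 cm.
This image would form 11.657 cm past lens 1, i.e. 3.157 cm beyond lens 2, so it is a virtual object for lens 2: d_o2 = 8.5 - 11.657 = -3.157 cm.
Second lens: d_i2 = 1/(1/15 - 1/(-3.157)) = 2.608 cm.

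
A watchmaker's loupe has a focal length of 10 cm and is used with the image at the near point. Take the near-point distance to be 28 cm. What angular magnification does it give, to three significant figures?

3.80

M = 1 + D/f = 1 + 28/10 = 3.800.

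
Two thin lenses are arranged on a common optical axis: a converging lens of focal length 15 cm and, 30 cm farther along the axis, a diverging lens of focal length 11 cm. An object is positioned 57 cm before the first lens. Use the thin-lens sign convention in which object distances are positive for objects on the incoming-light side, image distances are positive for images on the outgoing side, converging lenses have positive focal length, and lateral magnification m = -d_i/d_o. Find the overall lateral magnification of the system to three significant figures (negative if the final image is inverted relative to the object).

-0.190

Applying the thin-lens equation to the first lens, 1/15 = 1/57 + 1/d_i1, which gives d_i1 = 20.357 cm.
Its lateral magnification is m_1 = -d_i1/d_o1 = -(20.357)/57 = -0.3571.
Object distance for lens 2: d_o2 = 30 - 20.357 = 9.643 cm.
Applying the thin-lens equation again with f_2 = -11 cm and d_o2 = 9.643 cm gives d_i2 = -5.138 cm.
m_2 = -(-5.138)/(9.643) = 0.5329.
Total m = m_1 x m_2 = (-0.3571)(0.5329) = -0.1903.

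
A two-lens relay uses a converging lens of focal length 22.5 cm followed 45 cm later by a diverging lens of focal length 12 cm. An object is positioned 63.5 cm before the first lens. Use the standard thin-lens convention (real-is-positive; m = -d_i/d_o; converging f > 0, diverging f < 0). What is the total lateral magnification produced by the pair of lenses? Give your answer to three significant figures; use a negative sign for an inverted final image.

First lens: d_i1 = 1/(1/22.5 - 1/63.5) = 34.848 cm.
m_1 = -(34.848)/63.5 = -0.5488.
The intermediate image is 34.848 cm to the right of lens 1, so d_o2 = L - d_i1 = 45 - 34.848 = 10.152 cm.
Second lens: d_i2 = 1/(1/(-12) - 1/(10.152)) = -5.500 cm.
m_2 = -(-5.500)/(10.152) = 0.5417.
Overall magnification: m = m_1 m_2 = -0.2973.

-0.297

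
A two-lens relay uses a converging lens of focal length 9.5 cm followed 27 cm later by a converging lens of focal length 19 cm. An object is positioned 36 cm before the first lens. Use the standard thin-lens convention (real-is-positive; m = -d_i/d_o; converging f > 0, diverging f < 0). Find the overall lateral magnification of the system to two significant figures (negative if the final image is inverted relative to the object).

-1.4

Applying the thin-lens equation to the first lens, 1/9.5 = 1/36 + 1/d_i1, which gives d_i1 = 12.906 cm.
Its lateral magnification is m_1 = -d_i1/d_o1 = -(12.906)/36 = -0.3585.
That image sits 14.094 cm in front of the second lens, so d_o2 = 14.094 cm.
Applying the thin-lens equation again with f_2 = 19 cm and d_o2 = 14.094 cm gives d_i2 = -54.588 cm.
m_2 = -(-54.588)/(14.094) = 3.8731.
The system's lateral magnification is m_1 m_2 = (-0.3585)(3.8731) = -1.3885.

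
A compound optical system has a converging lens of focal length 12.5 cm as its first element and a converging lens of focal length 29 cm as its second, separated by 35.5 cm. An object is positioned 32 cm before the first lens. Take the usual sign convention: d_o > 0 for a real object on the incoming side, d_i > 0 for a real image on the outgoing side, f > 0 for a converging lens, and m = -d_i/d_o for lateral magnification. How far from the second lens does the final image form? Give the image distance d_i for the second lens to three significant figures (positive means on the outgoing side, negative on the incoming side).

Applying the thin-lens equation to the first lens, 1/12.5 = 1/32 + 1/d_i1, which gives d_i1 = 20.513 cm.
The intermediate image is 20.513 cm to the right of lens 1, so d_o2 = L - d_i1 = 35.5 - 20.513 = 14.987 cm.
Applying the thin-lens equation again with f_2 = 29 cm and d_o2 = 14.987 cm gives d_i2 = -31.016 cm.

-31.0 cm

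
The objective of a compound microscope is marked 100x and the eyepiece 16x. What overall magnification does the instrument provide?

The overall magnification of a compound microscope is the product of the objective and eyepiece magnifications:
M = M_obj x M_eye = 100 x 16 = 1600.

1600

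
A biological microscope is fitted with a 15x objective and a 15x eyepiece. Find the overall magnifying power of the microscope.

225

The overall magnification of a compound microscope is the product of the objective and eyepiece magnifications:
M = M_obj x M_eye = 15 x 15 = 225.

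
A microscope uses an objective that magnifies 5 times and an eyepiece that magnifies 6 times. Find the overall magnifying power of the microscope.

The overall magnification of a compound microscope is the product of the objective and eyepiece magnifications:
M = M_obj x M_eye = 5 x 6 = 30.

30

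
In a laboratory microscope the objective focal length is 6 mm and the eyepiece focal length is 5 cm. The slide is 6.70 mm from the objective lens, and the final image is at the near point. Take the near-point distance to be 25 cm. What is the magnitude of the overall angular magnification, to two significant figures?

Convert to cm: f_obj = 6 mm = 0.6 cm; d_o = 6.70 mm = 0.67 cm.
Objective: 1/d_i = 1/f_obj - 1/d_o = 1/0.6 - 1/0.67 = 0.17413 cm^-1, so d_i = 5.743 cm.
m_obj = -d_i/d_o = -5.743/0.67 = -8.571.
Eyepiece angular magnification (image at near point): M_eye = 1 + D/f_e = 1 + 25/5 = 6.000.
Overall M = m_obj x M_eye = (-8.571)(6.000) = -51.43.
|M| = 51.43.

51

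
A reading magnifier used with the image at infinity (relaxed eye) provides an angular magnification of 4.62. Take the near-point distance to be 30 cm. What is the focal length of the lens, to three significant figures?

6.49 cm

For the image at infinity, M = D/f.
f = D/M = 30/4.62 = 6.494 cm.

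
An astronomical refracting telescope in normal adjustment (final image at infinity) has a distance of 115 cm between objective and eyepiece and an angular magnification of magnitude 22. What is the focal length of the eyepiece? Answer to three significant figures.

In normal adjustment the tube length equals f_obj + f_eye and |M| = f_obj/f_eye.
So f_obj = 22 f_eye and 22 f_eye + f_eye = 115 cm, giving f_eye = 115/23 = 5.000 cm and f_obj = 110.000 cm.

5.00 cm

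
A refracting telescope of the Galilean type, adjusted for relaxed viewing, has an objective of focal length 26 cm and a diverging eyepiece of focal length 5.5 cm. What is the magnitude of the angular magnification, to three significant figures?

|M| = f_obj/|f_eye| = 26/5.5 = 4.727.

4.73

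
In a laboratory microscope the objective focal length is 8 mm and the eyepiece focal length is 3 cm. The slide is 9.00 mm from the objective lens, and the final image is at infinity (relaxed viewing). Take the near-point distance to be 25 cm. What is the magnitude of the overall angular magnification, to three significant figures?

Convert to cm: f_obj = 8 mm = 0.8 cm; d_o = 9.00 mm = 0.90 cm.
Objective: 1/d_i = 1/f_obj - 1/d_o = 1/0.8 - 1/0.90 = 0.13889 cm^-1, so d_i = 7.200 cm.
m_obj = -d_i/d_o = -7.200/0.90 = -8.000.
Eyepiece angular magnification (image at infinity): M_eye = D/f_e = 25/3 = 8.333.
Overall M = m_obj x M_eye = (-8.000)(8.333) = -66.67.
|M| = 66.67.

66.7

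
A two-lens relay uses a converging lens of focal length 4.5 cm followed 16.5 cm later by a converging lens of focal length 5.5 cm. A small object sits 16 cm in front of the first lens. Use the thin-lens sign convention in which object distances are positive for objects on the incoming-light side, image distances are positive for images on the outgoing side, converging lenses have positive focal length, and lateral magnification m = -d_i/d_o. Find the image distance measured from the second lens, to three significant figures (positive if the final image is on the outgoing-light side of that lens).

Applying the thin-lens equation to the first lens, 1/4.5 = 1/16 + 1/d_i1, which gives d_i1 = 6.261 cm.
That image sits 10.239 cm in front of the second lens, so d_o2 = 10.239 cm.
Applying the thin-lens equation again with f_2 = 5.5 cm and d_o2 = 10.239 cm gives d_i2 = 11.883 cm.

11.9 cm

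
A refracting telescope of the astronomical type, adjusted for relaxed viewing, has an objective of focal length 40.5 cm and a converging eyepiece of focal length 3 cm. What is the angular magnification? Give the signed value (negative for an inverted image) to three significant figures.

-13.5

M = -f_obj/f_eye = -40.5/(3) = -13.500.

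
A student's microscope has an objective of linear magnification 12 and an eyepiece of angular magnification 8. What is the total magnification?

The overall magnification of a compound microscope is the product of the objective and eyepiece magnifications:
M = M_obj x M_eye = 12 x 8 = 96.

96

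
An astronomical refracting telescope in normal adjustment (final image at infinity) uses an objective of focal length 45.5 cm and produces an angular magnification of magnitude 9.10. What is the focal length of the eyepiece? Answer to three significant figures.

5.00 cm

|M| = f_obj/f_eye, so f_eye = f_obj/|M| = 45.5/9.1 = 5.000 cm.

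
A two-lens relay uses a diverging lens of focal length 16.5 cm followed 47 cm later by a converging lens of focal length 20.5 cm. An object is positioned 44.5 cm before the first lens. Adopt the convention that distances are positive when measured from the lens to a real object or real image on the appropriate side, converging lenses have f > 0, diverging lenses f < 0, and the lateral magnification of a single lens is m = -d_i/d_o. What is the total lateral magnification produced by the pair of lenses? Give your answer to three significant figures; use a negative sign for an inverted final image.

First lens: d_i1 = 1/(1/(-16.5) - 1/44.5) = -12.037 cm.
m_1 = -(-12.037)/44.5 = 0.2705.
With d_i1 < 0 the first image is virtual and lies on the object side; the object distance for lens 2 is d_o2 = 47 - (-12.037) = 59.037 cm.
Second lens: d_i2 = 1/(1/20.5 - 1/(59.037)) = 31.405 cm.
m_2 = -(31.405)/(59.037) = -0.5320.
The system's lateral magnification is m_1 m_2 = (0.2705)(-0.5320) = -0.1439.

-0.144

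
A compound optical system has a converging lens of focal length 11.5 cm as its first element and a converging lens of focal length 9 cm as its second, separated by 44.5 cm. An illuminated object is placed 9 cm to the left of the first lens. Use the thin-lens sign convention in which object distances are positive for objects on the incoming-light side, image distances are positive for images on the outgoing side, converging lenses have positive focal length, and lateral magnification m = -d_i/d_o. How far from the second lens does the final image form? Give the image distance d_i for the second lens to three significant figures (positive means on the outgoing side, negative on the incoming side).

Lens 1: 1/d_i1 = 1/f_1 - 1/d_o1 = 1/11.5 - 1/9 = -0.02415 cm^-1, so d_i1 = -41.400 cm.
With d_i1 < 0 the first image is virtual and lies on the object side; the object distance for lens 2 is d_o2 = 44.5 - (-41.400) = 85.900 cm.
Lens 2: 1/d_i2 = 1/f_2 - 1/d_o2 = 1/9 - 1/(85.900) = 0.09947 cm^-1, so d_i2 = 10.053 cm.

10.1 cm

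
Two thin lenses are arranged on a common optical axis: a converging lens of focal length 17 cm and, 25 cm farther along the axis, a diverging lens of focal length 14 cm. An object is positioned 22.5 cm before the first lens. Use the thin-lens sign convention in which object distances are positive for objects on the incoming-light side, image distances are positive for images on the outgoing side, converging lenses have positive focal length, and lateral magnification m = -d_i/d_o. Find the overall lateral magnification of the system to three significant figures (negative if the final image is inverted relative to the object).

1.42

Applying the thin-lens equation to the first lens, 1/17 = 1/22.5 + 1/d_i1, which gives d_i1 = 69.545 cm.
Its lateral magnification is m_1 = -d_i1/d_o1 = -(69.545)/22.5 = -3.0909.
This image would form 69.545 cm past lens 1, i.e. 44.545 cm beyond lens 2, so it is a virtual object for lens 2: d_o2 = 25 - 69.545 = -44.545 cm.
Applying the thin-lens equation again with f_2 = -14 cm and d_o2 = -44.545 cm gives d_i2 = -20.417 cm.
m_2 = -(-20.417)/(-44.545) = -0.4583.
Overall magnification: m = m_1 m_2 = 1.4167.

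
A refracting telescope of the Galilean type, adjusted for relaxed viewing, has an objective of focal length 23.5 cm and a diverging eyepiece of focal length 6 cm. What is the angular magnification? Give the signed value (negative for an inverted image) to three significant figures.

3.92

M = -f_obj/f_eye = -23.5/(-6) = 3.917.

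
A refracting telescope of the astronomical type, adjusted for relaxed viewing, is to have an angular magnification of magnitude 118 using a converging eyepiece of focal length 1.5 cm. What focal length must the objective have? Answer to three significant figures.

|M| = f_obj/|f_eye|, so f_obj = |M| x |f_eye| = 118.0 x 1.5 = 177.000 cm.

177 cm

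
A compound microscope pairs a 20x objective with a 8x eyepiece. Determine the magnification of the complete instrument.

The overall magnification of a compound microscope is the product of the objective and eyepiece magnifications:
M = M_obj x M_eye = 20 x 8 = 160.

160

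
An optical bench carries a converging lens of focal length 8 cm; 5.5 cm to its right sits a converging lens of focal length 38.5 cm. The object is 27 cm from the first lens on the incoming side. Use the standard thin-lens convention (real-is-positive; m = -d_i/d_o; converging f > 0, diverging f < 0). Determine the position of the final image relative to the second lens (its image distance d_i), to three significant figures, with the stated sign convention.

5.09 cm

Lens 1: 1/d_i1 = 1/f_1 - 1/d_o1 = 1/8 - 1/27 = 0.08796 cm^-1, so d_i1 = 11.368 cm.
This image would form 11.368 cm past lens 1, i.e. 5.868 cm beyond lens 2, so it is a virtual object for lens 2: d_o2 = 5.5 - 11.368 = -5.868 cm.
Lens 2: 1/d_i2 = 1/f_2 - 1/d_o2 = 1/38.5 - 1/(-5.868) = 0.19638 cm^-1, so d_i2 = 5.092 cm.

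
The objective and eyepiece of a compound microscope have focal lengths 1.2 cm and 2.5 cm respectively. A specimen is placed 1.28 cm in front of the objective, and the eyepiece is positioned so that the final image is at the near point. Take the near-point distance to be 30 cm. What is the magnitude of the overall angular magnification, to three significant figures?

Objective: 1/d_i = 1/f_obj - 1/d_o = 1/1.2 - 1/1.28 = 0.05208 cm^-1, so d_i = 19.200 cm.
m_obj = -d_i/d_o = -19.200/1.28 = -15.000.
Eyepiece angular magnification (image at near point): M_eye = 1 + D/f_e = 1 + 30/2.5 = 13.000.
Overall M = m_obj x M_eye = (-15.000)(13.000) = -195.00.
|M| = 195.00.

195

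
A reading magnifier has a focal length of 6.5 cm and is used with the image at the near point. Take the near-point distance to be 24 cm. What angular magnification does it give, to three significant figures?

M = 1 + D/f = 1 + 24/6.5 = 4.692.

4.69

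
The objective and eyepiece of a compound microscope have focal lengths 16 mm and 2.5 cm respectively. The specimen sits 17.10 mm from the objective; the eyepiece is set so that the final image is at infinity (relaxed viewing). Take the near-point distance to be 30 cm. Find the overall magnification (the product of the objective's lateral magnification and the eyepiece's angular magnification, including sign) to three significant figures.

-175

Convert to cm: f_obj = 16 mm = 1.6 cm; d_o = 17.10 mm = 1.71 cm.
Objective: 1/d_i = 1/f_obj - 1/d_o = 1/1.6 - 1/1.71 = 0.04020 cm^-1, so d_i = 24.873 cm.
m_obj = -d_i/d_o = -24.873/1.71 = -14.545.
Eyepiece angular magnification (image at infinity): M_eye = D/f_e = 30/2.5 = 12.000.
Overall M = m_obj x M_eye = (-14.545)(12.000) = -174.55.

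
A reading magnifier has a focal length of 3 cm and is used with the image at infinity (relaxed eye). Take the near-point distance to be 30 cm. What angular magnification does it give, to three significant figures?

M = D/f = 30/3 = 10.000.

10.0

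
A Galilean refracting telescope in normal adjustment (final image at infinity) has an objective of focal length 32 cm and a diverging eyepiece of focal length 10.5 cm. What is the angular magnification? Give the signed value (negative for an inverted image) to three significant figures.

M = -f_obj/f_eye = -32/(-10.5) = 3.048.

3.05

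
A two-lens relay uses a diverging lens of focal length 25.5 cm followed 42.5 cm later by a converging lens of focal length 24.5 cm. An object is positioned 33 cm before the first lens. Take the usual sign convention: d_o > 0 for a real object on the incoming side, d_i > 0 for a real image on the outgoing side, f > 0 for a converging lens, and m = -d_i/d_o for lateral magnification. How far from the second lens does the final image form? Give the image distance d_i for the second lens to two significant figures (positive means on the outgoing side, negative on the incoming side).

Lens 1: 1/d_i1 = 1/f_1 - 1/d_o1 = 1/(-25.5) - 1/33 = -0.06952 cm^-1, so d_i1 = -14.385 cm.
The intermediate image is virtual, 14.385 cm to the left of lens 1, so d_o2 = L - d_i1 = 42.5 - (-14.385) = 56.885 cm.
Lens 2: 1/d_i2 = 1/f_2 - 1/d_o2 = 1/24.5 - 1/(56.885) = 0.02324 cm^-1, so d_i2 = 43.035 cm.

43 cm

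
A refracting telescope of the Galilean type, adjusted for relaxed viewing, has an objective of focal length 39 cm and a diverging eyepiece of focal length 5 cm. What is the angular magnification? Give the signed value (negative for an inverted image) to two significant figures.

M = -f_obj/f_eye = -39/(-5) = 7.800.

7.8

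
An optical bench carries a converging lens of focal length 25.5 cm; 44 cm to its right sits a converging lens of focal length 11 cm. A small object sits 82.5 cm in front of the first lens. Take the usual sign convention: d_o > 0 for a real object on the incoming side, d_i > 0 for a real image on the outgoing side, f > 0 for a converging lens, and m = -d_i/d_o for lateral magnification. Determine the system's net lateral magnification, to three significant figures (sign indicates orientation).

Applying the thin-lens equation to the first lens, 1/25.5 = 1/82.5 + 1/d_i1, which gives d_i1 = 36.908 cm.
Its lateral magnification is m_1 = -d_i1/d_o1 = -(36.908)/82.5 = -0.4474.
That image sits 7.092 cm in front of the second lens, so d_o2 = 7.092 cm.
Applying the thin-lens equation again with f_2 = 11 cm and d_o2 = 7.092 cm gives d_i2 = -19.963 cm.
m_2 = -(-19.963)/(7.092) = 2.8148.
Total m = m_1 x m_2 = (-0.4474)(2.8148) = -1.2593.

-1.26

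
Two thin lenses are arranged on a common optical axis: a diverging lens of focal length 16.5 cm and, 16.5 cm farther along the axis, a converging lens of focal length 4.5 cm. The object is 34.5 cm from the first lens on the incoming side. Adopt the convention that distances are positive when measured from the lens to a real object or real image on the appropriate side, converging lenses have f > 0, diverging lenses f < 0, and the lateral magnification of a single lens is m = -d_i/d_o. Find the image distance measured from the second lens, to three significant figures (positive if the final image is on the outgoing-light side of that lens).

First lens: d_i1 = 1/(1/(-16.5) - 1/34.5) = -11.162 cm.
With d_i1 < 0 the first image is virtual and lies on the object side; the object distance for lens 2 is d_o2 = 16.5 - (-11.162) = 27.662 cm.
Second lens: d_i2 = 1/(1/4.5 - 1/(27.662)) = 5.374 cm.

5.37 cm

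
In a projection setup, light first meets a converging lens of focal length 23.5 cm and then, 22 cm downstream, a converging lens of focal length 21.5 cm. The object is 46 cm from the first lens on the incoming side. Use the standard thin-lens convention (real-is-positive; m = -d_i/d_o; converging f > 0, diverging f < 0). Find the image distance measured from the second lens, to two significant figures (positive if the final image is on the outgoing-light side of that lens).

Lens 1: 1/d_i1 = 1/f_1 - 1/d_o1 = 1/23.5 - 1/46 = 0.02081 cm^-1, so d_i1 = 48.044 cm.
This image would form 48.044 cm past lens 1, i.e. 26.044 cm beyond lens 2, so it is a virtual object for lens 2: d_o2 = 22 - 48.044 = -26.044 cm.
Lens 2: 1/d_i2 = 1/f_2 - 1/d_o2 = 1/21.5 - 1/(-26.044) = 0.08491 cm^-1, so d_i2 = 11.778 cm.

12 cm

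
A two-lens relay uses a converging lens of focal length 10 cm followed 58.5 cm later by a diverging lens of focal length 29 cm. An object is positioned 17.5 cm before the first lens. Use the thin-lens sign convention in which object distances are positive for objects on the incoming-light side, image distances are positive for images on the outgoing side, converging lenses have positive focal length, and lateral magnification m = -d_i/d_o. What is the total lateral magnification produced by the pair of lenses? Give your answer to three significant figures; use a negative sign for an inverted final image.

Applying the thin-lens equation to the first lens, 1/10 = 1/17.5 + 1/d_i1, which gives d_i1 = 23.333 cm.
Its lateral magnification is m_1 = -d_i1/d_o1 = -(23.333)/17.5 = -1.3333.
That image sits 35.167 cm in front of the second lens, so d_o2 = 35.167 cm.
Applying the thin-lens equation again with f_2 = -29 cm and d_o2 = 35.167 cm gives d_i2 = -15.894 cm.
m_2 = -(-15.894)/(35.167) = 0.4519.
The system's lateral magnification is m_1 m_2 = (-1.3333)(0.4519) = -0.6026.

-0.603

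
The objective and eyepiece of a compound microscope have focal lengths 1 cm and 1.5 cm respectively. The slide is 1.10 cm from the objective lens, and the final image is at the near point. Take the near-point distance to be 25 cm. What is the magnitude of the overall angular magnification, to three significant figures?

177

Objective: 1/d_i = 1/f_obj - 1/d_o = 1/1 - 1/1.10 = 0.09091 cm^-1, so d_i = 11.000 cm.
m_obj = -d_i/d_o = -11.000/1.10 = -10.000.
Eyepiece angular magnification (image at near point): M_eye = 1 + D/f_e = 1 + 25/1.5 = 17.667.
Overall M = m_obj x M_eye = (-10.000)(17.667) = -176.67.
|M| = 176.67.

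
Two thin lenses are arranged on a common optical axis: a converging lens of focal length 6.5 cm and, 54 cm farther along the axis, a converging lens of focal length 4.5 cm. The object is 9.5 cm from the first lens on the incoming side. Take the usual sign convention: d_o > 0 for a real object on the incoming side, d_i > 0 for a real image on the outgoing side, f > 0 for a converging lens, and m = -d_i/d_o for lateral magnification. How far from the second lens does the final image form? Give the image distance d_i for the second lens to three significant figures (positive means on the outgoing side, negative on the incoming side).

5.20 cm

Applying the thin-lens equation to the first lens, 1/6.5 = 1/9.5 + 1/d_i1, which gives d_i1 = 20.583 cm.
Object distance for lens 2: d_o2 = 54 - 20.583 = 33.417 cm.
Applying the thin-lens equation again with f_2 = 4.5 cm and d_o2 = 33.417 cm gives d_i2 = 5.200 cm.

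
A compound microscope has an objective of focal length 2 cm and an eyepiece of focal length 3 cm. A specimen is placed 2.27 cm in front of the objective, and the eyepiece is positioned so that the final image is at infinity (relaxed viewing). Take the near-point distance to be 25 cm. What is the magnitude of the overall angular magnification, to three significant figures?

61.7

Objective: 1/d_i = 1/f_obj - 1/d_o = 1/2 - 1/2.27 = 0.05947 cm^-1, so d_i = 16.815 cm.
m_obj = -d_i/d_o = -16.815/2.27 = -7.407.
Eyepiece angular magnification (image at infinity): M_eye = D/f_e = 25/3 = 8.333.
Overall M = m_obj x M_eye = (-7.407)(8.333) = -61.73.
|M| = 61.73.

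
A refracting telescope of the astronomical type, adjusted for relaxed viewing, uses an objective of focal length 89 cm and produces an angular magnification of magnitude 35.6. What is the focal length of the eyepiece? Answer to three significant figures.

|M| = f_obj/f_eye, so f_eye = f_obj/|M| = 89/35.6 = 2.500 cm.

2.50 cm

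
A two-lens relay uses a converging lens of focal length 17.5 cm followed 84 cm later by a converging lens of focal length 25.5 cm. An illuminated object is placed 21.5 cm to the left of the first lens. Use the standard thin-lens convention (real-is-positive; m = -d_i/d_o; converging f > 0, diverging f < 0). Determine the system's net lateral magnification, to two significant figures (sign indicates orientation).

-3.1

Applying the thin-lens equation to the first lens, 1/17.5 = 1/21.5 + 1/d_i1, which gives d_i1 = 94.063 cm.
Its lateral magnification is m_1 = -d_i1/d_o1 = -(94.063)/21.5 = -4.3750.
Since 94.063 cm > 84 cm, the first image lies past the second lens and serves as a virtual object: d_o2 = L - d_i1 = -10.063 cm.
Applying the thin-lens equation again with f_2 = 25.5 cm and d_o2 = -10.063 cm gives d_i2 = 7.215 cm.
m_2 = -(7.215)/(-10.063) = 0.7170.
The system's lateral magnification is m_1 m_2 = (-4.3750)(0.7170) = -3.1371.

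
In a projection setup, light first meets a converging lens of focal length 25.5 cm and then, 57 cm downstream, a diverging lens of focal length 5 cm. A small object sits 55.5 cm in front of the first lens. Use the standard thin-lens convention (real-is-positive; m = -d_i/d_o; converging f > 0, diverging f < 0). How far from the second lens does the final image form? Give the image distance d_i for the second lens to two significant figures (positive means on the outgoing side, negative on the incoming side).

-3.3 cm

Lens 1: 1/d_i1 = 1/f_1 - 1/d_o1 = 1/25.5 - 1/55.5 = 0.02120 cm^-1, so d_i1 = 47.175 cm.
Object distance for lens 2: d_o2 = 57 - 47.175 = 9.825 cm.
Lens 2: 1/d_i2 = 1/f_2 - 1/d_o2 = 1/(-5) - 1/(9.825) = -0.30178 cm^-1, so d_i2 = -3.314 cm.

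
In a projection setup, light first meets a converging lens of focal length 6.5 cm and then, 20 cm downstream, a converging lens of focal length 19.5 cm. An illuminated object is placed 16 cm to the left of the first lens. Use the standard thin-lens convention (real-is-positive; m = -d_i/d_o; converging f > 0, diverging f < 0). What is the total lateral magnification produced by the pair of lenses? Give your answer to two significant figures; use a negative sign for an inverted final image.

-1.3

Lens 1: 1/d_i1 = 1/f_1 - 1/d_o1 = 1/6.5 - 1/16 = 0.09135 cm^-1, so d_i1 = 10.947 cm.
m_1 = -(10.947)/16 = -0.6842.
The intermediate image is 10.947 cm to the right of lens 1, so d_o2 = L - d_i1 = 20 - 10.947 = 9.053 cm.
Lens 2: 1/d_i2 = 1/f_2 - 1/d_o2 = 1/19.5 - 1/(9.053) = -0.05918 cm^-1, so d_i2 = -16.897 cm.
m_2 = -(-16.897)/(9.053) = 1.8665.
Overall magnification: m = m_1 m_2 = -1.2771.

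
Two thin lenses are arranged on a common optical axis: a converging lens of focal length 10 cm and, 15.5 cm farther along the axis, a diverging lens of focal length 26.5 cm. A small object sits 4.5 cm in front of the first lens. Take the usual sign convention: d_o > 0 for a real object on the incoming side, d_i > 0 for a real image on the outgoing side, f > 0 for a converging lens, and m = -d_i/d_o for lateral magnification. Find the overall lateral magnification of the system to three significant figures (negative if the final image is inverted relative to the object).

First lens: d_i1 = 1/(1/10 - 1/4.5) = -8.182 cm.
m_1 = -(-8.182)/4.5 = 1.8182.
The intermediate image is virtual, 8.182 cm to the left of lens 1, so d_o2 = L - d_i1 = 15.5 - (-8.182) = 23.682 cm.
Second lens: d_i2 = 1/(1/(-26.5) - 1/(23.682)) = -12.506 cm.
m_2 = -(-12.506)/(23.682) = 0.5281.
Total m = m_1 x m_2 = (1.8182)(0.5281) = 0.9601.

0.960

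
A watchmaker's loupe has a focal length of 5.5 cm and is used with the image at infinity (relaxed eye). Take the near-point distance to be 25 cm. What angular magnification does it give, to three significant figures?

M = D/f = 25/5.5 = 4.545.

4.55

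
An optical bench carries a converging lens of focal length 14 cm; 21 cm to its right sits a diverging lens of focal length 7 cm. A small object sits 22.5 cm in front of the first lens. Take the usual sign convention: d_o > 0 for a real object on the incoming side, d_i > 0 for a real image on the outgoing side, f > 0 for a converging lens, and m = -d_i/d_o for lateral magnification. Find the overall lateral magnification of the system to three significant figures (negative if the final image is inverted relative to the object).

Applying the thin-lens equation to the first lens, 1/14 = 1/22.5 + 1/d_i1, which gives d_i1 = 37.059 cm.
Its lateral magnification is m_1 = -d_i1/d_o1 = -(37.059)/22.5 = -1.6471.
Since 37.059 cm > 21 cm, the first image lies past the second lens and serves as a virtual object: d_o2 = L - d_i1 = -16.059 cm.
Applying the thin-lens equation again with f_2 = -7 cm and d_o2 = -16.059 cm gives d_i2 = -12.409 cm.
m_2 = -(-12.409)/(-16.059) = -0.7727.
Overall magnification: m = m_1 m_2 = 1.2727.

1.27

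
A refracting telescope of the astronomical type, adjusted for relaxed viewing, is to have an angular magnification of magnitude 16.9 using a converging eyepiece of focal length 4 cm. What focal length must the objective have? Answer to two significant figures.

|M| = f_obj/|f_eye|, so f_obj = |M| x |f_eye| = 16.9 x 4 = 67.600 cm.

68 cm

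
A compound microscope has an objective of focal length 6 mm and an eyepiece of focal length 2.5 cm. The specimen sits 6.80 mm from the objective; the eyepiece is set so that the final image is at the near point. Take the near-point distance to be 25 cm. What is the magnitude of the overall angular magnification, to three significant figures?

Convert to cm: f_obj = 6 mm = 0.6 cm; d_o = 6.80 mm = 0.68 cm.
Objective: 1/d_i = 1/f_obj - 1/d_o = 1/0.6 - 1/0.68 = 0.19608 cm^-1, so d_i = 5.100 cm.
m_obj = -d_i/d_o = -5.100/0.68 = -7.500.
Eyepiece angular magnification (image at near point): M_eye = 1 + D/f_e = 1 + 25/2.5 = 11.000.
Overall M = m_obj x M_eye = (-7.500)(11.000) = -82.50.
|M| = 82.50.

82.5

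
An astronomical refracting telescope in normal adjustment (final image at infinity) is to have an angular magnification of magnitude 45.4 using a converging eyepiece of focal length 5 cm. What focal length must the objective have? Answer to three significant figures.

227 cm

|M| = f_obj/|f_eye|, so f_obj = |M| x |f_eye| = 45.4 x 5 = 227.000 cm.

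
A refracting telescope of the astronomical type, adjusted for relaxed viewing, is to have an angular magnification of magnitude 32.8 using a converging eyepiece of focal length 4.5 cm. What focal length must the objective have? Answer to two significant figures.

|M| = f_obj/|f_eye|, so f_obj = |M| x |f_eye| = 32.8 x 4.5 = 147.600 cm.

150 cm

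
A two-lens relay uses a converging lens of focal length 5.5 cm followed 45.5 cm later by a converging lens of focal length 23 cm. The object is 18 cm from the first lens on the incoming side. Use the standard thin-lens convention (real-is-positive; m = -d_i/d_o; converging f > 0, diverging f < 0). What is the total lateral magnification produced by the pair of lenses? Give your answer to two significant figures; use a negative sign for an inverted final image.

First lens: d_i1 = 1/(1/5.5 - 1/18) = 7.920 cm.
m_1 = -(7.920)/18 = -0.4400.
That image sits 37.580 cm in front of the second lens, so d_o2 = 37.580 cm.
Second lens: d_i2 = 1/(1/23 - 1/(37.580)) = 59.283 cm.
m_2 = -(59.283)/(37.580) = -1.5775.
Total m = m_1 x m_2 = (-0.4400)(-1.5775) = 0.6941.

0.69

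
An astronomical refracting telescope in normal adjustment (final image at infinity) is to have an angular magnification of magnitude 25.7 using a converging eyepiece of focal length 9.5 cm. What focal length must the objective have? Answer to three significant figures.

244 cm

|M| = f_obj/|f_eye|, so f_obj = |M| x |f_eye| = 25.7 x 9.5 = 244.150 cm.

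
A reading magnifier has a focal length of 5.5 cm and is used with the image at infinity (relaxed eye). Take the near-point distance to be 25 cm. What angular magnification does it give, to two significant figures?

4.5

M = D/f = 25/5.5 = 4.545.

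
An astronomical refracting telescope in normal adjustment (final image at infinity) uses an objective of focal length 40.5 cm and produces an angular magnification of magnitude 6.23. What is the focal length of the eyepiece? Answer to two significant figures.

6.5 cm

|M| = f_obj/f_eye, so f_eye = f_obj/|M| = 40.5/6.23 = 6.501 cm.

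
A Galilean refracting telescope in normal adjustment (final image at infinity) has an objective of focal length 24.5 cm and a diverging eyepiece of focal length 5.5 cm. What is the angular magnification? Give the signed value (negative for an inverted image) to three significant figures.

M = -f_obj/f_eye = -24.5/(-5.5) = 4.455.

4.45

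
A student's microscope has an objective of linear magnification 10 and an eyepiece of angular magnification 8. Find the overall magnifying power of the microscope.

The overall magnification of a compound microscope is the product of the objective and eyepiece magnifications:
M = M_obj x M_eye = 10 x 8 = 80.

80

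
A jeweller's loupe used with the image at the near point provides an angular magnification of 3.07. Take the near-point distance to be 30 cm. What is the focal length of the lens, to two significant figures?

For the image at the near point, M = 1 + D/f.
f = D/(M - 1) = 30/(3.07 - 1) = 14.493 cm.

14 cm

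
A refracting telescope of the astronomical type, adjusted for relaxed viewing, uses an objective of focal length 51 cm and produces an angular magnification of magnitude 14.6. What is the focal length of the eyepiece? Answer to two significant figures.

|M| = f_obj/f_eye, so f_eye = f_obj/|M| = 51/14.6 = 3.493 cm.

3.5 cm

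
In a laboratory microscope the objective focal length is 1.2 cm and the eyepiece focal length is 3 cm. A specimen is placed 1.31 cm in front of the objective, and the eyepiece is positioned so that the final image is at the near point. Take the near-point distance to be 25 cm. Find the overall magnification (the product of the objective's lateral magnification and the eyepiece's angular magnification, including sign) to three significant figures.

Objective: 1/d_i = 1/f_obj - 1/d_o = 1/1.2 - 1/1.31 = 0.06997 cm^-1, so d_i = 14.291 cm.
m_obj = -d_i/d_o = -14.291/1.31 = -10.909.
Eyepiece angular magnification (image at near point): M_eye = 1 + D/f_e = 1 + 25/3 = 9.333.
Overall M = m_obj x M_eye = (-10.909)(9.333) = -101.82.

-102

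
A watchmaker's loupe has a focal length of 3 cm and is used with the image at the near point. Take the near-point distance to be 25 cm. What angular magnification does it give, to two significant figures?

9.3

M = 1 + D/f = 1 + 25/3 = 9.333.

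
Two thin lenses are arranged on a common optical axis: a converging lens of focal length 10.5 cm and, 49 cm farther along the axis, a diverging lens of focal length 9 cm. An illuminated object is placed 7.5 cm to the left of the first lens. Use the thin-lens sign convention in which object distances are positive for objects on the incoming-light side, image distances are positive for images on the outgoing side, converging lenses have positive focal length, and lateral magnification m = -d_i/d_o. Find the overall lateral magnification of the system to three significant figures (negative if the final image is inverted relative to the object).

Lens 1: 1/d_i1 = 1/f_1 - 1/d_o1 = 1/10.5 - 1/7.5 = -0.03810 cm^-1, so d_i1 = -26.250 cm.
m_1 = -(-26.250)/7.5 = 3.5000.
The intermediate image is virtual, 26.250 cm to the left of lens 1, so d_o2 = L - d_i1 = 49 - (-26.250) = 75.250 cm.
Lens 2: 1/d_i2 = 1/f_2 - 1/d_o2 = 1/(-9) - 1/(75.250) = -0.12440 cm^-1, so d_i2 = -8.039 cm.
m_2 = -(-8.039)/(75.250) = 0.1068.
Overall magnification: m = m_1 m_2 = 0.3739.

0.374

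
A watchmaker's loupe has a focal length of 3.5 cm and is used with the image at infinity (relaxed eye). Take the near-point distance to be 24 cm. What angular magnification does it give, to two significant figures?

6.9

M = D/f = 24/3.5 = 6.857.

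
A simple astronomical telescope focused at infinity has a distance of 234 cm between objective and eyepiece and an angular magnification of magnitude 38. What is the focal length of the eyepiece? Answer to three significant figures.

6.00 cm

In normal adjustment the tube length equals f_obj + f_eye and |M| = f_obj/f_eye.
So f_obj = 38 f_eye and 38 f_eye + f_eye = 234 cm, giving f_eye = 234/39 = 6.000 cm and f_obj = 228.000 cm.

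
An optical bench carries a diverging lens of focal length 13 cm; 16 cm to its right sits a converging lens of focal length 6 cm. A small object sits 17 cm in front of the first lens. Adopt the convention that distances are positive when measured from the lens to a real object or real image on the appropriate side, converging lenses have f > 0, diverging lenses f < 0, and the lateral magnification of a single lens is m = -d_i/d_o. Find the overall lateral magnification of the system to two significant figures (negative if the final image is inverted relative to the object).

Lens 1: 1/d_i1 = 1/f_1 - 1/d_o1 = 1/(-13) - 1/17 = -0.13575 cm^-1, so d_i1 = -7.367 cm.
m_1 = -(-7.367)/17 = 0.4333.
The intermediate image is virtual, 7.367 cm to the left of lens 1, so d_o2 = L - d_i1 = 16 - (-7.367) = 23.367 cm.
Lens 2: 1/d_i2 = 1/f_2 - 1/d_o2 = 1/6 - 1/(23.367) = 0.12387 cm^-1, so d_i2 = 8.073 cm.
m_2 = -(8.073)/(23.367) = -0.3455.
The system's lateral magnification is m_1 m_2 = (0.4333)(-0.3455) = -0.1497.

-0.15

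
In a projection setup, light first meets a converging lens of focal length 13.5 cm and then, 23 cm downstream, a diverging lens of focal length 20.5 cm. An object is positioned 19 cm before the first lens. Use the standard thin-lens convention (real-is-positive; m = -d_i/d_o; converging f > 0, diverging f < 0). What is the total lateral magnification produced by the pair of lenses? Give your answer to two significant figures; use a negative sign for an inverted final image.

First lens: d_i1 = 1/(1/13.5 - 1/19) = 46.636 cm.
m_1 = -(46.636)/19 = -2.4545.
This image would form 46.636 cm past lens 1, i.e. 23.636 cm beyond lens 2, so it is a virtual object for lens 2: d_o2 = 23 - 46.636 = -23.636 cm.
Second lens: d_i2 = 1/(1/(-20.5) - 1/(-23.636)) = -154.493 cm.
m_2 = -(-154.493)/(-23.636) = -6.5362.
Total m = m_1 x m_2 = (-2.4545)(-6.5362) = 16.0435.

16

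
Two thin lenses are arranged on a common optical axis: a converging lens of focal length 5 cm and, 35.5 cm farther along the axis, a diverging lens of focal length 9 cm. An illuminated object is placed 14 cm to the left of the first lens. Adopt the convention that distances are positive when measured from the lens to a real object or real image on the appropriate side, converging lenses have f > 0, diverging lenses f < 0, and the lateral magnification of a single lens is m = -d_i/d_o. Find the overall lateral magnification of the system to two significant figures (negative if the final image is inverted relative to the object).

First lens: d_i1 = 1/(1/5 - 1/14) = 7.778 cm.
m_1 = -(7.778)/14 = -0.5556.
Object distance for lens 2: d_o2 = 35.5 - 7.778 = 27.722 cm.
Second lens: d_i2 = 1/(1/(-9) - 1/(27.722)) = -6.794 cm.
m_2 = -(-6.794)/(27.722) = 0.2451.
Overall magnification: m = m_1 m_2 = -0.1362.

-0.14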